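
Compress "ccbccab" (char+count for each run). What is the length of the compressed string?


Input: ccbccab
Runs:
  'c' x 2 => "c2"
  'b' x 1 => "b1"
  'c' x 2 => "c2"
  'a' x 1 => "a1"
  'b' x 1 => "b1"
Compressed: "c2b1c2a1b1"
Compressed length: 10

10


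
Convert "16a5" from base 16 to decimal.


Input: "16a5" in base 16
Positional expansion:
  Digit '1' (value 1) x 16^3 = 4096
  Digit '6' (value 6) x 16^2 = 1536
  Digit 'a' (value 10) x 16^1 = 160
  Digit '5' (value 5) x 16^0 = 5
Sum = 5797

5797


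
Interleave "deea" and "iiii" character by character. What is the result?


Interleaving "deea" and "iiii":
  Position 0: 'd' from first, 'i' from second => "di"
  Position 1: 'e' from first, 'i' from second => "ei"
  Position 2: 'e' from first, 'i' from second => "ei"
  Position 3: 'a' from first, 'i' from second => "ai"
Result: dieieiai

dieieiai


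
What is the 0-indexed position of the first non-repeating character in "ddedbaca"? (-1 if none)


Input: ddedbaca
Character frequencies:
  'a': 2
  'b': 1
  'c': 1
  'd': 3
  'e': 1
Scanning left to right for freq == 1:
  Position 0 ('d'): freq=3, skip
  Position 1 ('d'): freq=3, skip
  Position 2 ('e'): unique! => answer = 2

2


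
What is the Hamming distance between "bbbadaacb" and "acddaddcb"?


Comparing "bbbadaacb" and "acddaddcb" position by position:
  Position 0: 'b' vs 'a' => differ
  Position 1: 'b' vs 'c' => differ
  Position 2: 'b' vs 'd' => differ
  Position 3: 'a' vs 'd' => differ
  Position 4: 'd' vs 'a' => differ
  Position 5: 'a' vs 'd' => differ
  Position 6: 'a' vs 'd' => differ
  Position 7: 'c' vs 'c' => same
  Position 8: 'b' vs 'b' => same
Total differences (Hamming distance): 7

7


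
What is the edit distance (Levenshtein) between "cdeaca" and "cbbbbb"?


Computing edit distance: "cdeaca" -> "cbbbbb"
DP table:
           c    b    b    b    b    b
      0    1    2    3    4    5    6
  c   1    0    1    2    3    4    5
  d   2    1    1    2    3    4    5
  e   3    2    2    2    3    4    5
  a   4    3    3    3    3    4    5
  c   5    4    4    4    4    4    5
  a   6    5    5    5    5    5    5
Edit distance = dp[6][6] = 5

5


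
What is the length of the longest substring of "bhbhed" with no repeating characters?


Input: "bhbhed"
Sliding window (track last position of each char):
  Position 0 ('b'): window [0,0] length 1 -- new best
  Position 1 ('h'): window [0,1] length 2 -- new best
  Position 2 ('b'): repeat (last at 0), move window start to 1
  Position 2 ('b'): window [1,2] length 2
  Position 3 ('h'): repeat (last at 1), move window start to 2
  Position 3 ('h'): window [2,3] length 2
  Position 4 ('e'): window [2,4] length 3 -- new best
  Position 5 ('d'): window [2,5] length 4 -- new best
Longest substring with no repeats: "bhed" with length 4

4


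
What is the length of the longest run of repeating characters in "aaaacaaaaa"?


Input: "aaaacaaaaa"
Scanning for longest run:
  Position 1 ('a'): continues run of 'a', length=2
  Position 2 ('a'): continues run of 'a', length=3
  Position 3 ('a'): continues run of 'a', length=4
  Position 4 ('c'): new char, reset run to 1
  Position 5 ('a'): new char, reset run to 1
  Position 6 ('a'): continues run of 'a', length=2
  Position 7 ('a'): continues run of 'a', length=3
  Position 8 ('a'): continues run of 'a', length=4
  Position 9 ('a'): continues run of 'a', length=5
Longest run: 'a' with length 5

5


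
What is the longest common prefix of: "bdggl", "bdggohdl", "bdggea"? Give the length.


Words: bdggl, bdggohdl, bdggea
  Position 0: all 'b' => match
  Position 1: all 'd' => match
  Position 2: all 'g' => match
  Position 3: all 'g' => match
  Position 4: ('l', 'o', 'e') => mismatch, stop
LCP = "bdgg" (length 4)

4


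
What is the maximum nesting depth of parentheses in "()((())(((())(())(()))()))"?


Input: "()((())(((())(())(()))()))"
Tracking depth:
  Position 0 '(': depth becomes 1
  Position 1 ')': depth becomes 0
  Position 2 '(': depth becomes 1
  Position 3 '(': depth becomes 2
  Position 4 '(': depth becomes 3
  Position 5 ')': depth becomes 2
  Position 6 ')': depth becomes 1
  Position 7 '(': depth becomes 2
  Position 8 '(': depth becomes 3
  Position 9 '(': depth becomes 4
  Position 10 '(': depth becomes 5
  Position 11 ')': depth becomes 4
  Position 12 ')': depth becomes 3
  Position 13 '(': depth becomes 4
  Position 14 '(': depth becomes 5
  Position 15 ')': depth becomes 4
  Position 16 ')': depth becomes 3
  Position 17 '(': depth becomes 4
  Position 18 '(': depth becomes 5
  Position 19 ')': depth becomes 4
  Position 20 ')': depth becomes 3
  Position 21 ')': depth becomes 2
  Position 22 '(': depth becomes 3
  Position 23 ')': depth becomes 2
  Position 24 ')': depth becomes 1
  Position 25 ')': depth becomes 0
Maximum depth reached: 5

5


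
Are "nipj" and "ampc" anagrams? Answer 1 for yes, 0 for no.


Strings: "nipj", "ampc"
Sorted first:  ijnp
Sorted second: acmp
Differ at position 0: 'i' vs 'a' => not anagrams

0


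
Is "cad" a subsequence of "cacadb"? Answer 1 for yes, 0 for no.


Check if "cad" is a subsequence of "cacadb"
Greedy scan:
  Position 0 ('c'): matches sub[0] = 'c'
  Position 1 ('a'): matches sub[1] = 'a'
  Position 2 ('c'): no match needed
  Position 3 ('a'): no match needed
  Position 4 ('d'): matches sub[2] = 'd'
  Position 5 ('b'): no match needed
All 3 characters matched => is a subsequence

1


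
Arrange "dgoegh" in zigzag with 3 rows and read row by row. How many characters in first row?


Zigzag "dgoegh" into 3 rows:
Placing characters:
  'd' => row 0
  'g' => row 1
  'o' => row 2
  'e' => row 1
  'g' => row 0
  'h' => row 1
Rows:
  Row 0: "dg"
  Row 1: "geh"
  Row 2: "o"
First row length: 2

2


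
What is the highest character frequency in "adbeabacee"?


Input: adbeabacee
Character counts:
  'a': 3
  'b': 2
  'c': 1
  'd': 1
  'e': 3
Maximum frequency: 3

3


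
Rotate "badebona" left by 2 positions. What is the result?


Input: "badebona", rotate left by 2
First 2 characters: "ba"
Remaining characters: "debona"
Concatenate remaining + first: "debona" + "ba" = "debonaba"

debonaba


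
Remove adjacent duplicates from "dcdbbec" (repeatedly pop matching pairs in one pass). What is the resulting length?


Input: dcdbbec
Stack-based adjacent duplicate removal:
  Read 'd': push. Stack: d
  Read 'c': push. Stack: dc
  Read 'd': push. Stack: dcd
  Read 'b': push. Stack: dcdb
  Read 'b': matches stack top 'b' => pop. Stack: dcd
  Read 'e': push. Stack: dcde
  Read 'c': push. Stack: dcdec
Final stack: "dcdec" (length 5)

5


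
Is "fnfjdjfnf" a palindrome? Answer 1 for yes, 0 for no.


Input: fnfjdjfnf
Reversed: fnfjdjfnf
  Compare pos 0 ('f') with pos 8 ('f'): match
  Compare pos 1 ('n') with pos 7 ('n'): match
  Compare pos 2 ('f') with pos 6 ('f'): match
  Compare pos 3 ('j') with pos 5 ('j'): match
Result: palindrome

1


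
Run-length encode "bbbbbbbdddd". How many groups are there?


Input: bbbbbbbdddd
Scanning for consecutive runs:
  Group 1: 'b' x 7 (positions 0-6)
  Group 2: 'd' x 4 (positions 7-10)
Total groups: 2

2


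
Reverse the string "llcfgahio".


Input: llcfgahio
Reading characters right to left:
  Position 8: 'o'
  Position 7: 'i'
  Position 6: 'h'
  Position 5: 'a'
  Position 4: 'g'
  Position 3: 'f'
  Position 2: 'c'
  Position 1: 'l'
  Position 0: 'l'
Reversed: oihagfcll

oihagfcll


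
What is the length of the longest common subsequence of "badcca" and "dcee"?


LCS of "badcca" and "dcee"
DP table:
           d    c    e    e
      0    0    0    0    0
  b   0    0    0    0    0
  a   0    0    0    0    0
  d   0    1    1    1    1
  c   0    1    2    2    2
  c   0    1    2    2    2
  a   0    1    2    2    2
LCS length = dp[6][4] = 2

2


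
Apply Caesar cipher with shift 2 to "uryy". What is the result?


Caesar cipher: shift "uryy" by 2
  'u' (pos 20) + 2 = pos 22 = 'w'
  'r' (pos 17) + 2 = pos 19 = 't'
  'y' (pos 24) + 2 = pos 0 = 'a'
  'y' (pos 24) + 2 = pos 0 = 'a'
Result: wtaa

wtaa


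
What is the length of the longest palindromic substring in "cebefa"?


Input: "cebefa"
Checking substrings for palindromes:
  [1:4] "ebe" (len 3) => palindrome
Longest palindromic substring: "ebe" with length 3

3


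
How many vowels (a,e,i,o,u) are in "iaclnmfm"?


Input: iaclnmfm
Checking each character:
  'i' at position 0: vowel (running total: 1)
  'a' at position 1: vowel (running total: 2)
  'c' at position 2: consonant
  'l' at position 3: consonant
  'n' at position 4: consonant
  'm' at position 5: consonant
  'f' at position 6: consonant
  'm' at position 7: consonant
Total vowels: 2

2


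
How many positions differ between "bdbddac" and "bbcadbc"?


Comparing "bdbddac" and "bbcadbc" position by position:
  Position 0: 'b' vs 'b' => same
  Position 1: 'd' vs 'b' => DIFFER
  Position 2: 'b' vs 'c' => DIFFER
  Position 3: 'd' vs 'a' => DIFFER
  Position 4: 'd' vs 'd' => same
  Position 5: 'a' vs 'b' => DIFFER
  Position 6: 'c' vs 'c' => same
Positions that differ: 4

4


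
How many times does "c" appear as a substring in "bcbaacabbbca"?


Searching for "c" in "bcbaacabbbca"
Scanning each position:
  Position 0: "b" => no
  Position 1: "c" => MATCH
  Position 2: "b" => no
  Position 3: "a" => no
  Position 4: "a" => no
  Position 5: "c" => MATCH
  Position 6: "a" => no
  Position 7: "b" => no
  Position 8: "b" => no
  Position 9: "b" => no
  Position 10: "c" => MATCH
  Position 11: "a" => no
Total occurrences: 3

3


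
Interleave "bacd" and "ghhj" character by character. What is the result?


Interleaving "bacd" and "ghhj":
  Position 0: 'b' from first, 'g' from second => "bg"
  Position 1: 'a' from first, 'h' from second => "ah"
  Position 2: 'c' from first, 'h' from second => "ch"
  Position 3: 'd' from first, 'j' from second => "dj"
Result: bgahchdj

bgahchdj


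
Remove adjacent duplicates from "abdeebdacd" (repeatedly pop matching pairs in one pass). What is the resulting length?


Input: abdeebdacd
Stack-based adjacent duplicate removal:
  Read 'a': push. Stack: a
  Read 'b': push. Stack: ab
  Read 'd': push. Stack: abd
  Read 'e': push. Stack: abde
  Read 'e': matches stack top 'e' => pop. Stack: abd
  Read 'b': push. Stack: abdb
  Read 'd': push. Stack: abdbd
  Read 'a': push. Stack: abdbda
  Read 'c': push. Stack: abdbdac
  Read 'd': push. Stack: abdbdacd
Final stack: "abdbdacd" (length 8)

8


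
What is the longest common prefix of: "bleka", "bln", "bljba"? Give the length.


Words: bleka, bln, bljba
  Position 0: all 'b' => match
  Position 1: all 'l' => match
  Position 2: ('e', 'n', 'j') => mismatch, stop
LCP = "bl" (length 2)

2


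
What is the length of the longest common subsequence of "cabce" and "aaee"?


LCS of "cabce" and "aaee"
DP table:
           a    a    e    e
      0    0    0    0    0
  c   0    0    0    0    0
  a   0    1    1    1    1
  b   0    1    1    1    1
  c   0    1    1    1    1
  e   0    1    1    2    2
LCS length = dp[5][4] = 2

2


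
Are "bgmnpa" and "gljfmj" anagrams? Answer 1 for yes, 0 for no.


Strings: "bgmnpa", "gljfmj"
Sorted first:  abgmnp
Sorted second: fgjjlm
Differ at position 0: 'a' vs 'f' => not anagrams

0


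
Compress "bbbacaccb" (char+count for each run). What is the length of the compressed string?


Input: bbbacaccb
Runs:
  'b' x 3 => "b3"
  'a' x 1 => "a1"
  'c' x 1 => "c1"
  'a' x 1 => "a1"
  'c' x 2 => "c2"
  'b' x 1 => "b1"
Compressed: "b3a1c1a1c2b1"
Compressed length: 12

12


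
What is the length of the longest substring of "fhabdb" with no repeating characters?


Input: "fhabdb"
Sliding window (track last position of each char):
  Position 0 ('f'): window [0,0] length 1 -- new best
  Position 1 ('h'): window [0,1] length 2 -- new best
  Position 2 ('a'): window [0,2] length 3 -- new best
  Position 3 ('b'): window [0,3] length 4 -- new best
  Position 4 ('d'): window [0,4] length 5 -- new best
  Position 5 ('b'): repeat (last at 3), move window start to 4
  Position 5 ('b'): window [4,5] length 2
Longest substring with no repeats: "fhabd" with length 5

5


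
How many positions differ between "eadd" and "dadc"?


Comparing "eadd" and "dadc" position by position:
  Position 0: 'e' vs 'd' => DIFFER
  Position 1: 'a' vs 'a' => same
  Position 2: 'd' vs 'd' => same
  Position 3: 'd' vs 'c' => DIFFER
Positions that differ: 2

2


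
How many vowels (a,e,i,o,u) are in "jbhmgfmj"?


Input: jbhmgfmj
Checking each character:
  'j' at position 0: consonant
  'b' at position 1: consonant
  'h' at position 2: consonant
  'm' at position 3: consonant
  'g' at position 4: consonant
  'f' at position 5: consonant
  'm' at position 6: consonant
  'j' at position 7: consonant
Total vowels: 0

0


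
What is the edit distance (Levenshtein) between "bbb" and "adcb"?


Computing edit distance: "bbb" -> "adcb"
DP table:
           a    d    c    b
      0    1    2    3    4
  b   1    1    2    3    3
  b   2    2    2    3    3
  b   3    3    3    3    3
Edit distance = dp[3][4] = 3

3


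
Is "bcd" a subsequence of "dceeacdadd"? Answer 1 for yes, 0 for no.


Check if "bcd" is a subsequence of "dceeacdadd"
Greedy scan:
  Position 0 ('d'): no match needed
  Position 1 ('c'): no match needed
  Position 2 ('e'): no match needed
  Position 3 ('e'): no match needed
  Position 4 ('a'): no match needed
  Position 5 ('c'): no match needed
  Position 6 ('d'): no match needed
  Position 7 ('a'): no match needed
  Position 8 ('d'): no match needed
  Position 9 ('d'): no match needed
Only matched 0/3 characters => not a subsequence

0


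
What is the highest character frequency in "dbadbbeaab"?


Input: dbadbbeaab
Character counts:
  'a': 3
  'b': 4
  'd': 2
  'e': 1
Maximum frequency: 4

4


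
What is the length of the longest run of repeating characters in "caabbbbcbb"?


Input: "caabbbbcbb"
Scanning for longest run:
  Position 1 ('a'): new char, reset run to 1
  Position 2 ('a'): continues run of 'a', length=2
  Position 3 ('b'): new char, reset run to 1
  Position 4 ('b'): continues run of 'b', length=2
  Position 5 ('b'): continues run of 'b', length=3
  Position 6 ('b'): continues run of 'b', length=4
  Position 7 ('c'): new char, reset run to 1
  Position 8 ('b'): new char, reset run to 1
  Position 9 ('b'): continues run of 'b', length=2
Longest run: 'b' with length 4

4


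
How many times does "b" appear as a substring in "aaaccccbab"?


Searching for "b" in "aaaccccbab"
Scanning each position:
  Position 0: "a" => no
  Position 1: "a" => no
  Position 2: "a" => no
  Position 3: "c" => no
  Position 4: "c" => no
  Position 5: "c" => no
  Position 6: "c" => no
  Position 7: "b" => MATCH
  Position 8: "a" => no
  Position 9: "b" => MATCH
Total occurrences: 2

2


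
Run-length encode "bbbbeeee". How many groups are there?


Input: bbbbeeee
Scanning for consecutive runs:
  Group 1: 'b' x 4 (positions 0-3)
  Group 2: 'e' x 4 (positions 4-7)
Total groups: 2

2


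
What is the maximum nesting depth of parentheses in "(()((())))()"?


Input: "(()((())))()"
Tracking depth:
  Position 0 '(': depth becomes 1
  Position 1 '(': depth becomes 2
  Position 2 ')': depth becomes 1
  Position 3 '(': depth becomes 2
  Position 4 '(': depth becomes 3
  Position 5 '(': depth becomes 4
  Position 6 ')': depth becomes 3
  Position 7 ')': depth becomes 2
  Position 8 ')': depth becomes 1
  Position 9 ')': depth becomes 0
  Position 10 '(': depth becomes 1
  Position 11 ')': depth becomes 0
Maximum depth reached: 4

4


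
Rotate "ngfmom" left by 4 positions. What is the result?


Input: "ngfmom", rotate left by 4
First 4 characters: "ngfm"
Remaining characters: "om"
Concatenate remaining + first: "om" + "ngfm" = "omngfm"

omngfm


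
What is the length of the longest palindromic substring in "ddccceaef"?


Input: "ddccceaef"
Checking substrings for palindromes:
  [2:5] "ccc" (len 3) => palindrome
  [5:8] "eae" (len 3) => palindrome
  [0:2] "dd" (len 2) => palindrome
  [2:4] "cc" (len 2) => palindrome
  [3:5] "cc" (len 2) => palindrome
Longest palindromic substring: "ccc" with length 3

3


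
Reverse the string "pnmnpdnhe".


Input: pnmnpdnhe
Reading characters right to left:
  Position 8: 'e'
  Position 7: 'h'
  Position 6: 'n'
  Position 5: 'd'
  Position 4: 'p'
  Position 3: 'n'
  Position 2: 'm'
  Position 1: 'n'
  Position 0: 'p'
Reversed: ehndpnmnp

ehndpnmnp


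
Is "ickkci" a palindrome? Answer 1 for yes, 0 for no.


Input: ickkci
Reversed: ickkci
  Compare pos 0 ('i') with pos 5 ('i'): match
  Compare pos 1 ('c') with pos 4 ('c'): match
  Compare pos 2 ('k') with pos 3 ('k'): match
Result: palindrome

1


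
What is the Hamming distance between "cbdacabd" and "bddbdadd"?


Comparing "cbdacabd" and "bddbdadd" position by position:
  Position 0: 'c' vs 'b' => differ
  Position 1: 'b' vs 'd' => differ
  Position 2: 'd' vs 'd' => same
  Position 3: 'a' vs 'b' => differ
  Position 4: 'c' vs 'd' => differ
  Position 5: 'a' vs 'a' => same
  Position 6: 'b' vs 'd' => differ
  Position 7: 'd' vs 'd' => same
Total differences (Hamming distance): 5

5


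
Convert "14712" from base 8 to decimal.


Input: "14712" in base 8
Positional expansion:
  Digit '1' (value 1) x 8^4 = 4096
  Digit '4' (value 4) x 8^3 = 2048
  Digit '7' (value 7) x 8^2 = 448
  Digit '1' (value 1) x 8^1 = 8
  Digit '2' (value 2) x 8^0 = 2
Sum = 6602

6602


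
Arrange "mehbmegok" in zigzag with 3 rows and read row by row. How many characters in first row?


Zigzag "mehbmegok" into 3 rows:
Placing characters:
  'm' => row 0
  'e' => row 1
  'h' => row 2
  'b' => row 1
  'm' => row 0
  'e' => row 1
  'g' => row 2
  'o' => row 1
  'k' => row 0
Rows:
  Row 0: "mmk"
  Row 1: "ebeo"
  Row 2: "hg"
First row length: 3

3


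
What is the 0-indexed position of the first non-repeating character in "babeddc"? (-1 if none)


Input: babeddc
Character frequencies:
  'a': 1
  'b': 2
  'c': 1
  'd': 2
  'e': 1
Scanning left to right for freq == 1:
  Position 0 ('b'): freq=2, skip
  Position 1 ('a'): unique! => answer = 1

1


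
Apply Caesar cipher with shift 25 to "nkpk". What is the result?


Caesar cipher: shift "nkpk" by 25
  'n' (pos 13) + 25 = pos 12 = 'm'
  'k' (pos 10) + 25 = pos 9 = 'j'
  'p' (pos 15) + 25 = pos 14 = 'o'
  'k' (pos 10) + 25 = pos 9 = 'j'
Result: mjoj

mjoj


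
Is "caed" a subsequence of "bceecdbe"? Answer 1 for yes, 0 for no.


Check if "caed" is a subsequence of "bceecdbe"
Greedy scan:
  Position 0 ('b'): no match needed
  Position 1 ('c'): matches sub[0] = 'c'
  Position 2 ('e'): no match needed
  Position 3 ('e'): no match needed
  Position 4 ('c'): no match needed
  Position 5 ('d'): no match needed
  Position 6 ('b'): no match needed
  Position 7 ('e'): no match needed
Only matched 1/4 characters => not a subsequence

0


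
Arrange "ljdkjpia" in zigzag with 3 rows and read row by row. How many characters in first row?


Zigzag "ljdkjpia" into 3 rows:
Placing characters:
  'l' => row 0
  'j' => row 1
  'd' => row 2
  'k' => row 1
  'j' => row 0
  'p' => row 1
  'i' => row 2
  'a' => row 1
Rows:
  Row 0: "lj"
  Row 1: "jkpa"
  Row 2: "di"
First row length: 2

2


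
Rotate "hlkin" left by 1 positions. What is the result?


Input: "hlkin", rotate left by 1
First 1 characters: "h"
Remaining characters: "lkin"
Concatenate remaining + first: "lkin" + "h" = "lkinh"

lkinh


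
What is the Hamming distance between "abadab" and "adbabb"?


Comparing "abadab" and "adbabb" position by position:
  Position 0: 'a' vs 'a' => same
  Position 1: 'b' vs 'd' => differ
  Position 2: 'a' vs 'b' => differ
  Position 3: 'd' vs 'a' => differ
  Position 4: 'a' vs 'b' => differ
  Position 5: 'b' vs 'b' => same
Total differences (Hamming distance): 4

4


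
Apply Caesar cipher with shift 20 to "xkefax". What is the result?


Caesar cipher: shift "xkefax" by 20
  'x' (pos 23) + 20 = pos 17 = 'r'
  'k' (pos 10) + 20 = pos 4 = 'e'
  'e' (pos 4) + 20 = pos 24 = 'y'
  'f' (pos 5) + 20 = pos 25 = 'z'
  'a' (pos 0) + 20 = pos 20 = 'u'
  'x' (pos 23) + 20 = pos 17 = 'r'
Result: reyzur

reyzur


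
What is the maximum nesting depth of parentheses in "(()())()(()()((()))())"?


Input: "(()())()(()()((()))())"
Tracking depth:
  Position 0 '(': depth becomes 1
  Position 1 '(': depth becomes 2
  Position 2 ')': depth becomes 1
  Position 3 '(': depth becomes 2
  Position 4 ')': depth becomes 1
  Position 5 ')': depth becomes 0
  Position 6 '(': depth becomes 1
  Position 7 ')': depth becomes 0
  Position 8 '(': depth becomes 1
  Position 9 '(': depth becomes 2
  Position 10 ')': depth becomes 1
  Position 11 '(': depth becomes 2
  Position 12 ')': depth becomes 1
  Position 13 '(': depth becomes 2
  Position 14 '(': depth becomes 3
  Position 15 '(': depth becomes 4
  Position 16 ')': depth becomes 3
  Position 17 ')': depth becomes 2
  Position 18 ')': depth becomes 1
  Position 19 '(': depth becomes 2
  Position 20 ')': depth becomes 1
  Position 21 ')': depth becomes 0
Maximum depth reached: 4

4


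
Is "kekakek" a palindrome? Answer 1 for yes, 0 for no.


Input: kekakek
Reversed: kekakek
  Compare pos 0 ('k') with pos 6 ('k'): match
  Compare pos 1 ('e') with pos 5 ('e'): match
  Compare pos 2 ('k') with pos 4 ('k'): match
Result: palindrome

1


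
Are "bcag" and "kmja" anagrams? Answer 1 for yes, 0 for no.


Strings: "bcag", "kmja"
Sorted first:  abcg
Sorted second: ajkm
Differ at position 1: 'b' vs 'j' => not anagrams

0


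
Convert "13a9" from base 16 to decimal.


Input: "13a9" in base 16
Positional expansion:
  Digit '1' (value 1) x 16^3 = 4096
  Digit '3' (value 3) x 16^2 = 768
  Digit 'a' (value 10) x 16^1 = 160
  Digit '9' (value 9) x 16^0 = 9
Sum = 5033

5033


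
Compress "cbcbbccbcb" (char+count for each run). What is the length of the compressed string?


Input: cbcbbccbcb
Runs:
  'c' x 1 => "c1"
  'b' x 1 => "b1"
  'c' x 1 => "c1"
  'b' x 2 => "b2"
  'c' x 2 => "c2"
  'b' x 1 => "b1"
  'c' x 1 => "c1"
  'b' x 1 => "b1"
Compressed: "c1b1c1b2c2b1c1b1"
Compressed length: 16

16


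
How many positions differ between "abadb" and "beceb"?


Comparing "abadb" and "beceb" position by position:
  Position 0: 'a' vs 'b' => DIFFER
  Position 1: 'b' vs 'e' => DIFFER
  Position 2: 'a' vs 'c' => DIFFER
  Position 3: 'd' vs 'e' => DIFFER
  Position 4: 'b' vs 'b' => same
Positions that differ: 4

4


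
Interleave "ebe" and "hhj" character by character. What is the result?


Interleaving "ebe" and "hhj":
  Position 0: 'e' from first, 'h' from second => "eh"
  Position 1: 'b' from first, 'h' from second => "bh"
  Position 2: 'e' from first, 'j' from second => "ej"
Result: ehbhej

ehbhej


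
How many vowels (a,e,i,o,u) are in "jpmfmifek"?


Input: jpmfmifek
Checking each character:
  'j' at position 0: consonant
  'p' at position 1: consonant
  'm' at position 2: consonant
  'f' at position 3: consonant
  'm' at position 4: consonant
  'i' at position 5: vowel (running total: 1)
  'f' at position 6: consonant
  'e' at position 7: vowel (running total: 2)
  'k' at position 8: consonant
Total vowels: 2

2


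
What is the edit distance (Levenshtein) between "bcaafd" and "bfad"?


Computing edit distance: "bcaafd" -> "bfad"
DP table:
           b    f    a    d
      0    1    2    3    4
  b   1    0    1    2    3
  c   2    1    1    2    3
  a   3    2    2    1    2
  a   4    3    3    2    2
  f   5    4    3    3    3
  d   6    5    4    4    3
Edit distance = dp[6][4] = 3

3


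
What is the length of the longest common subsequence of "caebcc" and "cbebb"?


LCS of "caebcc" and "cbebb"
DP table:
           c    b    e    b    b
      0    0    0    0    0    0
  c   0    1    1    1    1    1
  a   0    1    1    1    1    1
  e   0    1    1    2    2    2
  b   0    1    2    2    3    3
  c   0    1    2    2    3    3
  c   0    1    2    2    3    3
LCS length = dp[6][5] = 3

3


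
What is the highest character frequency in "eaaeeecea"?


Input: eaaeeecea
Character counts:
  'a': 3
  'c': 1
  'e': 5
Maximum frequency: 5

5


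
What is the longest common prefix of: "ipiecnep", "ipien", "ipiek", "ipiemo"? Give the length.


Words: ipiecnep, ipien, ipiek, ipiemo
  Position 0: all 'i' => match
  Position 1: all 'p' => match
  Position 2: all 'i' => match
  Position 3: all 'e' => match
  Position 4: ('c', 'n', 'k', 'm') => mismatch, stop
LCP = "ipie" (length 4)

4


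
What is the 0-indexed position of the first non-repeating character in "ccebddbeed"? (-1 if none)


Input: ccebddbeed
Character frequencies:
  'b': 2
  'c': 2
  'd': 3
  'e': 3
Scanning left to right for freq == 1:
  Position 0 ('c'): freq=2, skip
  Position 1 ('c'): freq=2, skip
  Position 2 ('e'): freq=3, skip
  Position 3 ('b'): freq=2, skip
  Position 4 ('d'): freq=3, skip
  Position 5 ('d'): freq=3, skip
  Position 6 ('b'): freq=2, skip
  Position 7 ('e'): freq=3, skip
  Position 8 ('e'): freq=3, skip
  Position 9 ('d'): freq=3, skip
  No unique character found => answer = -1

-1


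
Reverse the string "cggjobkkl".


Input: cggjobkkl
Reading characters right to left:
  Position 8: 'l'
  Position 7: 'k'
  Position 6: 'k'
  Position 5: 'b'
  Position 4: 'o'
  Position 3: 'j'
  Position 2: 'g'
  Position 1: 'g'
  Position 0: 'c'
Reversed: lkkbojggc

lkkbojggc


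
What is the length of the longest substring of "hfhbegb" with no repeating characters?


Input: "hfhbegb"
Sliding window (track last position of each char):
  Position 0 ('h'): window [0,0] length 1 -- new best
  Position 1 ('f'): window [0,1] length 2 -- new best
  Position 2 ('h'): repeat (last at 0), move window start to 1
  Position 2 ('h'): window [1,2] length 2
  Position 3 ('b'): window [1,3] length 3 -- new best
  Position 4 ('e'): window [1,4] length 4 -- new best
  Position 5 ('g'): window [1,5] length 5 -- new best
  Position 6 ('b'): repeat (last at 3), move window start to 4
  Position 6 ('b'): window [4,6] length 3
Longest substring with no repeats: "fhbeg" with length 5

5


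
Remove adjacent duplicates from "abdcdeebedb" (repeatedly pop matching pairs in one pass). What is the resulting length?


Input: abdcdeebedb
Stack-based adjacent duplicate removal:
  Read 'a': push. Stack: a
  Read 'b': push. Stack: ab
  Read 'd': push. Stack: abd
  Read 'c': push. Stack: abdc
  Read 'd': push. Stack: abdcd
  Read 'e': push. Stack: abdcde
  Read 'e': matches stack top 'e' => pop. Stack: abdcd
  Read 'b': push. Stack: abdcdb
  Read 'e': push. Stack: abdcdbe
  Read 'd': push. Stack: abdcdbed
  Read 'b': push. Stack: abdcdbedb
Final stack: "abdcdbedb" (length 9)

9


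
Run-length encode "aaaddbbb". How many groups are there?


Input: aaaddbbb
Scanning for consecutive runs:
  Group 1: 'a' x 3 (positions 0-2)
  Group 2: 'd' x 2 (positions 3-4)
  Group 3: 'b' x 3 (positions 5-7)
Total groups: 3

3


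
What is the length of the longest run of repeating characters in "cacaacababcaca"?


Input: "cacaacababcaca"
Scanning for longest run:
  Position 1 ('a'): new char, reset run to 1
  Position 2 ('c'): new char, reset run to 1
  Position 3 ('a'): new char, reset run to 1
  Position 4 ('a'): continues run of 'a', length=2
  Position 5 ('c'): new char, reset run to 1
  Position 6 ('a'): new char, reset run to 1
  Position 7 ('b'): new char, reset run to 1
  Position 8 ('a'): new char, reset run to 1
  Position 9 ('b'): new char, reset run to 1
  Position 10 ('c'): new char, reset run to 1
  Position 11 ('a'): new char, reset run to 1
  Position 12 ('c'): new char, reset run to 1
  Position 13 ('a'): new char, reset run to 1
Longest run: 'a' with length 2

2


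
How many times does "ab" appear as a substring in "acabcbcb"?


Searching for "ab" in "acabcbcb"
Scanning each position:
  Position 0: "ac" => no
  Position 1: "ca" => no
  Position 2: "ab" => MATCH
  Position 3: "bc" => no
  Position 4: "cb" => no
  Position 5: "bc" => no
  Position 6: "cb" => no
Total occurrences: 1

1


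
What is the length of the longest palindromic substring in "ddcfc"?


Input: "ddcfc"
Checking substrings for palindromes:
  [2:5] "cfc" (len 3) => palindrome
  [0:2] "dd" (len 2) => palindrome
Longest palindromic substring: "cfc" with length 3

3


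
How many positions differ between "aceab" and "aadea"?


Comparing "aceab" and "aadea" position by position:
  Position 0: 'a' vs 'a' => same
  Position 1: 'c' vs 'a' => DIFFER
  Position 2: 'e' vs 'd' => DIFFER
  Position 3: 'a' vs 'e' => DIFFER
  Position 4: 'b' vs 'a' => DIFFER
Positions that differ: 4

4


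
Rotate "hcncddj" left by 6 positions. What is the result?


Input: "hcncddj", rotate left by 6
First 6 characters: "hcncdd"
Remaining characters: "j"
Concatenate remaining + first: "j" + "hcncdd" = "jhcncdd"

jhcncdd


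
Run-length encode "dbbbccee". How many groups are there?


Input: dbbbccee
Scanning for consecutive runs:
  Group 1: 'd' x 1 (positions 0-0)
  Group 2: 'b' x 3 (positions 1-3)
  Group 3: 'c' x 2 (positions 4-5)
  Group 4: 'e' x 2 (positions 6-7)
Total groups: 4

4


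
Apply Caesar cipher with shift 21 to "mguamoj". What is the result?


Caesar cipher: shift "mguamoj" by 21
  'm' (pos 12) + 21 = pos 7 = 'h'
  'g' (pos 6) + 21 = pos 1 = 'b'
  'u' (pos 20) + 21 = pos 15 = 'p'
  'a' (pos 0) + 21 = pos 21 = 'v'
  'm' (pos 12) + 21 = pos 7 = 'h'
  'o' (pos 14) + 21 = pos 9 = 'j'
  'j' (pos 9) + 21 = pos 4 = 'e'
Result: hbpvhje

hbpvhje


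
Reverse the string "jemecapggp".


Input: jemecapggp
Reading characters right to left:
  Position 9: 'p'
  Position 8: 'g'
  Position 7: 'g'
  Position 6: 'p'
  Position 5: 'a'
  Position 4: 'c'
  Position 3: 'e'
  Position 2: 'm'
  Position 1: 'e'
  Position 0: 'j'
Reversed: pggpacemej

pggpacemej


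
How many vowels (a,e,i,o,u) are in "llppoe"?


Input: llppoe
Checking each character:
  'l' at position 0: consonant
  'l' at position 1: consonant
  'p' at position 2: consonant
  'p' at position 3: consonant
  'o' at position 4: vowel (running total: 1)
  'e' at position 5: vowel (running total: 2)
Total vowels: 2

2


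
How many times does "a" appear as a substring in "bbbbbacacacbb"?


Searching for "a" in "bbbbbacacacbb"
Scanning each position:
  Position 0: "b" => no
  Position 1: "b" => no
  Position 2: "b" => no
  Position 3: "b" => no
  Position 4: "b" => no
  Position 5: "a" => MATCH
  Position 6: "c" => no
  Position 7: "a" => MATCH
  Position 8: "c" => no
  Position 9: "a" => MATCH
  Position 10: "c" => no
  Position 11: "b" => no
  Position 12: "b" => no
Total occurrences: 3

3


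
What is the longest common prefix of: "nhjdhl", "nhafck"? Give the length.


Words: nhjdhl, nhafck
  Position 0: all 'n' => match
  Position 1: all 'h' => match
  Position 2: ('j', 'a') => mismatch, stop
LCP = "nh" (length 2)

2


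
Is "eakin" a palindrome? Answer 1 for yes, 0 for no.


Input: eakin
Reversed: nikae
  Compare pos 0 ('e') with pos 4 ('n'): MISMATCH
  Compare pos 1 ('a') with pos 3 ('i'): MISMATCH
Result: not a palindrome

0


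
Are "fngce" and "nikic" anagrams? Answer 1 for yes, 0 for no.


Strings: "fngce", "nikic"
Sorted first:  cefgn
Sorted second: ciikn
Differ at position 1: 'e' vs 'i' => not anagrams

0


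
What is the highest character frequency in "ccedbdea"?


Input: ccedbdea
Character counts:
  'a': 1
  'b': 1
  'c': 2
  'd': 2
  'e': 2
Maximum frequency: 2

2


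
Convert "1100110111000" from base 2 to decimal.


Input: "1100110111000" in base 2
Positional expansion:
  Digit '1' (value 1) x 2^12 = 4096
  Digit '1' (value 1) x 2^11 = 2048
  Digit '0' (value 0) x 2^10 = 0
  Digit '0' (value 0) x 2^9 = 0
  Digit '1' (value 1) x 2^8 = 256
  Digit '1' (value 1) x 2^7 = 128
  Digit '0' (value 0) x 2^6 = 0
  Digit '1' (value 1) x 2^5 = 32
  Digit '1' (value 1) x 2^4 = 16
  Digit '1' (value 1) x 2^3 = 8
  Digit '0' (value 0) x 2^2 = 0
  Digit '0' (value 0) x 2^1 = 0
  Digit '0' (value 0) x 2^0 = 0
Sum = 6584

6584


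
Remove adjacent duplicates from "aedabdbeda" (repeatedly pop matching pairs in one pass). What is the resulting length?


Input: aedabdbeda
Stack-based adjacent duplicate removal:
  Read 'a': push. Stack: a
  Read 'e': push. Stack: ae
  Read 'd': push. Stack: aed
  Read 'a': push. Stack: aeda
  Read 'b': push. Stack: aedab
  Read 'd': push. Stack: aedabd
  Read 'b': push. Stack: aedabdb
  Read 'e': push. Stack: aedabdbe
  Read 'd': push. Stack: aedabdbed
  Read 'a': push. Stack: aedabdbeda
Final stack: "aedabdbeda" (length 10)

10


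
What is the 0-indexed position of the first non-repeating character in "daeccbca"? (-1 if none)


Input: daeccbca
Character frequencies:
  'a': 2
  'b': 1
  'c': 3
  'd': 1
  'e': 1
Scanning left to right for freq == 1:
  Position 0 ('d'): unique! => answer = 0

0


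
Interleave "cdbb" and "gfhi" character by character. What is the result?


Interleaving "cdbb" and "gfhi":
  Position 0: 'c' from first, 'g' from second => "cg"
  Position 1: 'd' from first, 'f' from second => "df"
  Position 2: 'b' from first, 'h' from second => "bh"
  Position 3: 'b' from first, 'i' from second => "bi"
Result: cgdfbhbi

cgdfbhbi


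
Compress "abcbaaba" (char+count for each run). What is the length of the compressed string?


Input: abcbaaba
Runs:
  'a' x 1 => "a1"
  'b' x 1 => "b1"
  'c' x 1 => "c1"
  'b' x 1 => "b1"
  'a' x 2 => "a2"
  'b' x 1 => "b1"
  'a' x 1 => "a1"
Compressed: "a1b1c1b1a2b1a1"
Compressed length: 14

14


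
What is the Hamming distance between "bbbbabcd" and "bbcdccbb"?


Comparing "bbbbabcd" and "bbcdccbb" position by position:
  Position 0: 'b' vs 'b' => same
  Position 1: 'b' vs 'b' => same
  Position 2: 'b' vs 'c' => differ
  Position 3: 'b' vs 'd' => differ
  Position 4: 'a' vs 'c' => differ
  Position 5: 'b' vs 'c' => differ
  Position 6: 'c' vs 'b' => differ
  Position 7: 'd' vs 'b' => differ
Total differences (Hamming distance): 6

6


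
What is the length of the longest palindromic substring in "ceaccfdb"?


Input: "ceaccfdb"
Checking substrings for palindromes:
  [3:5] "cc" (len 2) => palindrome
Longest palindromic substring: "cc" with length 2

2


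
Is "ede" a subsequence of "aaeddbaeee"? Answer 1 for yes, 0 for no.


Check if "ede" is a subsequence of "aaeddbaeee"
Greedy scan:
  Position 0 ('a'): no match needed
  Position 1 ('a'): no match needed
  Position 2 ('e'): matches sub[0] = 'e'
  Position 3 ('d'): matches sub[1] = 'd'
  Position 4 ('d'): no match needed
  Position 5 ('b'): no match needed
  Position 6 ('a'): no match needed
  Position 7 ('e'): matches sub[2] = 'e'
  Position 8 ('e'): no match needed
  Position 9 ('e'): no match needed
All 3 characters matched => is a subsequence

1


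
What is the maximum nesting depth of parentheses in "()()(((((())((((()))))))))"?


Input: "()()(((((())((((()))))))))"
Tracking depth:
  Position 0 '(': depth becomes 1
  Position 1 ')': depth becomes 0
  Position 2 '(': depth becomes 1
  Position 3 ')': depth becomes 0
  Position 4 '(': depth becomes 1
  Position 5 '(': depth becomes 2
  Position 6 '(': depth becomes 3
  Position 7 '(': depth becomes 4
  Position 8 '(': depth becomes 5
  Position 9 '(': depth becomes 6
  Position 10 ')': depth becomes 5
  Position 11 ')': depth becomes 4
  Position 12 '(': depth becomes 5
  Position 13 '(': depth becomes 6
  Position 14 '(': depth becomes 7
  Position 15 '(': depth becomes 8
  Position 16 '(': depth becomes 9
  Position 17 ')': depth becomes 8
  Position 18 ')': depth becomes 7
  Position 19 ')': depth becomes 6
  Position 20 ')': depth becomes 5
  Position 21 ')': depth becomes 4
  Position 22 ')': depth becomes 3
  Position 23 ')': depth becomes 2
  Position 24 ')': depth becomes 1
  Position 25 ')': depth becomes 0
Maximum depth reached: 9

9


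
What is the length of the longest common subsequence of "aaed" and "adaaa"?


LCS of "aaed" and "adaaa"
DP table:
           a    d    a    a    a
      0    0    0    0    0    0
  a   0    1    1    1    1    1
  a   0    1    1    2    2    2
  e   0    1    1    2    2    2
  d   0    1    2    2    2    2
LCS length = dp[4][5] = 2

2


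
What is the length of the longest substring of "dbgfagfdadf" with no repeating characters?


Input: "dbgfagfdadf"
Sliding window (track last position of each char):
  Position 0 ('d'): window [0,0] length 1 -- new best
  Position 1 ('b'): window [0,1] length 2 -- new best
  Position 2 ('g'): window [0,2] length 3 -- new best
  Position 3 ('f'): window [0,3] length 4 -- new best
  Position 4 ('a'): window [0,4] length 5 -- new best
  Position 5 ('g'): repeat (last at 2), move window start to 3
  Position 5 ('g'): window [3,5] length 3
  Position 6 ('f'): repeat (last at 3), move window start to 4
  Position 6 ('f'): window [4,6] length 3
  Position 7 ('d'): window [4,7] length 4
  Position 8 ('a'): repeat (last at 4), move window start to 5
  Position 8 ('a'): window [5,8] length 4
  Position 9 ('d'): repeat (last at 7), move window start to 8
  Position 9 ('d'): window [8,9] length 2
  Position 10 ('f'): window [8,10] length 3
Longest substring with no repeats: "dbgfa" with length 5

5


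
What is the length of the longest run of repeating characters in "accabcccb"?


Input: "accabcccb"
Scanning for longest run:
  Position 1 ('c'): new char, reset run to 1
  Position 2 ('c'): continues run of 'c', length=2
  Position 3 ('a'): new char, reset run to 1
  Position 4 ('b'): new char, reset run to 1
  Position 5 ('c'): new char, reset run to 1
  Position 6 ('c'): continues run of 'c', length=2
  Position 7 ('c'): continues run of 'c', length=3
  Position 8 ('b'): new char, reset run to 1
Longest run: 'c' with length 3

3


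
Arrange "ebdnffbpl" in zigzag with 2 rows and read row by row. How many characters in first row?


Zigzag "ebdnffbpl" into 2 rows:
Placing characters:
  'e' => row 0
  'b' => row 1
  'd' => row 0
  'n' => row 1
  'f' => row 0
  'f' => row 1
  'b' => row 0
  'p' => row 1
  'l' => row 0
Rows:
  Row 0: "edfbl"
  Row 1: "bnfp"
First row length: 5

5


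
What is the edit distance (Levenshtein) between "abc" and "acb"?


Computing edit distance: "abc" -> "acb"
DP table:
           a    c    b
      0    1    2    3
  a   1    0    1    2
  b   2    1    1    1
  c   3    2    1    2
Edit distance = dp[3][3] = 2

2


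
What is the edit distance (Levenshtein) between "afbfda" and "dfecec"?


Computing edit distance: "afbfda" -> "dfecec"
DP table:
           d    f    e    c    e    c
      0    1    2    3    4    5    6
  a   1    1    2    3    4    5    6
  f   2    2    1    2    3    4    5
  b   3    3    2    2    3    4    5
  f   4    4    3    3    3    4    5
  d   5    4    4    4    4    4    5
  a   6    5    5    5    5    5    5
Edit distance = dp[6][6] = 5

5


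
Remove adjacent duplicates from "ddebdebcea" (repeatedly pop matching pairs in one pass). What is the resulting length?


Input: ddebdebcea
Stack-based adjacent duplicate removal:
  Read 'd': push. Stack: d
  Read 'd': matches stack top 'd' => pop. Stack: (empty)
  Read 'e': push. Stack: e
  Read 'b': push. Stack: eb
  Read 'd': push. Stack: ebd
  Read 'e': push. Stack: ebde
  Read 'b': push. Stack: ebdeb
  Read 'c': push. Stack: ebdebc
  Read 'e': push. Stack: ebdebce
  Read 'a': push. Stack: ebdebcea
Final stack: "ebdebcea" (length 8)

8


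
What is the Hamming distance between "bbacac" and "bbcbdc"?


Comparing "bbacac" and "bbcbdc" position by position:
  Position 0: 'b' vs 'b' => same
  Position 1: 'b' vs 'b' => same
  Position 2: 'a' vs 'c' => differ
  Position 3: 'c' vs 'b' => differ
  Position 4: 'a' vs 'd' => differ
  Position 5: 'c' vs 'c' => same
Total differences (Hamming distance): 3

3


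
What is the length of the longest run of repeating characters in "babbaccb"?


Input: "babbaccb"
Scanning for longest run:
  Position 1 ('a'): new char, reset run to 1
  Position 2 ('b'): new char, reset run to 1
  Position 3 ('b'): continues run of 'b', length=2
  Position 4 ('a'): new char, reset run to 1
  Position 5 ('c'): new char, reset run to 1
  Position 6 ('c'): continues run of 'c', length=2
  Position 7 ('b'): new char, reset run to 1
Longest run: 'b' with length 2

2
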